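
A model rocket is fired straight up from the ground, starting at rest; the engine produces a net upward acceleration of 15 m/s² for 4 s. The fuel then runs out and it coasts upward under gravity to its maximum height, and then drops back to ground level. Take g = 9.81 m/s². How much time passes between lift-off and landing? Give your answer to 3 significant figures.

Phase 1 (powered ascent): v₀ = 0 m/s, a = 15 m/s².
v = v₀ + at = 0 + (15)(4) = 60.0 m/s
Δx = v₀t + ½at² = 0·4 + 0.5·15·4² = 120 m

Phase 2 (coasting upward): v₀ = 60.0 m/s, a = -9.81 m/s².
v = v₀ + at → t = (0 − 60.0) / -9.81 = 6.12 s
v² = v₀² + 2aΔx → Δx = (0² − 60.0²)/(2·-9.81) = 183 m

Phase 3 (free fall): v₀ = 0 m/s, a = -9.81 m/s².
Falls 303 m from rest: t = √(2·303/9.81) = 7.87 s; v = g·t = 77.2 m/s.
Total time = 4.00 + 6.12 + 7.87 = 18.0 s

18.0 s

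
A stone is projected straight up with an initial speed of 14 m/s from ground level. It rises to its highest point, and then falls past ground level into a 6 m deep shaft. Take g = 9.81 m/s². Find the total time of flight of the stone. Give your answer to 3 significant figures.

Phase 1 (rising): v₀ = 14.0 m/s, a = -9.81 m/s².
v = v₀ + at → t = (0 − 14.0) / -9.81 = 1.43 s
v² = v₀² + 2aΔx → Δx = (0² − 14.0²)/(2·-9.81) = 9.99 m

Phase 2 (falling): v₀ = 0 m/s, a = -9.81 m/s².
Falls 16.0 m from rest: t = √(2·16.0/9.81) = 1.81 s; v = g·t = 17.7 m/s.
Total time = 1.43 + 1.81 = 3.23 s

3.23 s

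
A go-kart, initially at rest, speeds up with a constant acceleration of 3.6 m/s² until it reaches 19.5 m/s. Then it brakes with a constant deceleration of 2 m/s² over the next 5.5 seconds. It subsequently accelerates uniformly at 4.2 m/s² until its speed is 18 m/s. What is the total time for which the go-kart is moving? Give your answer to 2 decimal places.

13.18 s

Phase 1 (accelerating): v₀ = 0 m/s, a = 3.6 m/s².
v = v₀ + at → t = (19.5 − 0) / 3.6 = 5.42 s
v² = v₀² + 2aΔx → Δx = (19.5² − 0²)/(2·3.6) = 52.8 m

Phase 2 (decelerating): v₀ = 19.5 m/s, a = -2 m/s².
v = v₀ + at = 19.5 + (-2)(5.5) = 8.50 m/s
Δx = v₀t + ½at² = 19.5·5.5 + 0.5·-2·5.5² = 77.0 m

Phase 3 (accelerating): v₀ = 8.50 m/s, a = 4.2 m/s².
v = v₀ + at → t = (18 − 8.50) / 4.2 = 2.26 s
v² = v₀² + 2aΔx → Δx = (18² − 8.50²)/(2·4.2) = 30.0 m
Total time = 5.42 + 5.50 + 2.26 = 13.2 s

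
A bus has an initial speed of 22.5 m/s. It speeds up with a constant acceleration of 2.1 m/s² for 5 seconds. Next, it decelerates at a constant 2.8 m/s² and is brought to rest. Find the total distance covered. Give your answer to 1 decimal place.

333.2 m

Phase 1 (accelerating): v₀ = 22.5 m/s, a = 2.1 m/s².
v = v₀ + at = 22.5 + (2.1)(5) = 33.0 m/s
Δx = v₀t + ½at² = 22.5·5 + 0.5·2.1·5² = 139 m

Phase 2 (decelerating): v₀ = 33.0 m/s, a = -2.8 m/s².
v = v₀ + at → t = (0 − 33.0) / -2.8 = 11.8 s
v² = v₀² + 2aΔx → Δx = (0² − 33.0²)/(2·-2.8) = 194 m
Total distance = 139 + 194 = 333 m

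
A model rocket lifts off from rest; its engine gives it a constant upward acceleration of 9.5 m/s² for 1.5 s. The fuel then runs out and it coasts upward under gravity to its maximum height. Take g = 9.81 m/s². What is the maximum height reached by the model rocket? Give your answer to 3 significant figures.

21.0 m

Phase 1 (powered ascent): v₀ = 0 m/s, a = 9.5 m/s².
v = v₀ + at = 0 + (9.5)(1.5) = 14.2 m/s
Δx = v₀t + ½at² = 0·1.5 + 0.5·9.5·1.5² = 10.7 m

Phase 2 (coasting upward): v₀ = 14.2 m/s, a = -9.81 m/s².
v = v₀ + at → t = (0 − 14.2) / -9.81 = 1.45 s
v² = v₀² + 2aΔx → Δx = (0² − 14.2²)/(2·-9.81) = 10.3 m
Maximum height = 10.7 + 10.3 = 21.0 m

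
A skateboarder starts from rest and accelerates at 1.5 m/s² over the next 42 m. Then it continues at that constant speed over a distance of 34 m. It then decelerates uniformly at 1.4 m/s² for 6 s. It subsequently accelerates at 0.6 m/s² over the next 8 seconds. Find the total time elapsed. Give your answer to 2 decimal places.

Phase 1 (accelerating): v₀ = 0 m/s, a = 1.5 m/s².
v² = v₀² + 2aΔx = 0² + 2·1.5·42 = 126 → v = 11.2 m/s
t = (v − v₀)/a = (11.2 − 0)/1.5 = 7.48 s

Phase 2 (constant speed): v₀ = 11.2 m/s, a = 0 m/s².
Constant speed: t = d/v = 34/11.2 = 3.03 s

Phase 3 (decelerating): v₀ = 11.2 m/s, a = -1.4 m/s².
v = v₀ + at = 11.2 + (-1.4)(6) = 2.82 m/s
Δx = v₀t + ½at² = 11.2·6 + 0.5·-1.4·6² = 42.1 m

Phase 4 (accelerating): v₀ = 2.82 m/s, a = 0.6 m/s².
v = v₀ + at = 2.82 + (0.6)(8) = 7.62 m/s
Δx = v₀t + ½at² = 2.82·8 + 0.5·0.6·8² = 41.8 m
Total time = 7.48 + 3.03 + 6.00 + 8.00 = 24.5 s

24.51 s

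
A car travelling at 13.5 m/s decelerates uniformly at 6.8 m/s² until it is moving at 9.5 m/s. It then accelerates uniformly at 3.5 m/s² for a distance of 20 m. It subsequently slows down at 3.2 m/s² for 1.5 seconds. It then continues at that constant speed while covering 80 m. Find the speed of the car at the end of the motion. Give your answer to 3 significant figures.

Phase 1 (decelerating): v₀ = 13.5 m/s, a = -6.8 m/s².
v = v₀ + at → t = (9.5 − 13.5) / -6.8 = 0.588 s
v² = v₀² + 2aΔx → Δx = (9.5² − 13.5²)/(2·-6.8) = 6.76 m

Phase 2 (accelerating): v₀ = 9.50 m/s, a = 3.5 m/s².
v² = v₀² + 2aΔx = 9.50² + 2·3.5·20 = 230 → v = 15.2 m/s
t = (v − v₀)/a = (15.2 − 9.50)/3.5 = 1.62 s

Phase 3 (decelerating): v₀ = 15.2 m/s, a = -3.2 m/s².
v = v₀ + at = 15.2 + (-3.2)(1.5) = 10.4 m/s
Δx = v₀t + ½at² = 15.2·1.5 + 0.5·-3.2·1.5² = 19.2 m

Phase 4 (constant speed): v₀ = 10.4 m/s, a = 0 m/s².
Constant speed: t = d/v = 80/10.4 = 7.71 s
Final speed = 10.4 m/s

10.4 m/s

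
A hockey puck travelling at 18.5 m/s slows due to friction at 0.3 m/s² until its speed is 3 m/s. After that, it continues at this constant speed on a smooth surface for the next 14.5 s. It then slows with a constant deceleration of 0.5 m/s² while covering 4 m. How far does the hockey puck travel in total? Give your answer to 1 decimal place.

602.9 m

Phase 1 (decelerating): v₀ = 18.5 m/s, a = -0.3 m/s².
v = v₀ + at → t = (3 − 18.5) / -0.3 = 51.7 s
v² = v₀² + 2aΔx → Δx = (3² − 18.5²)/(2·-0.3) = 555 m

Phase 2 (constant speed): v₀ = 3.00 m/s, a = 0 m/s².
v = v₀ + at = 3.00 + (0)(14.5) = 3.00 m/s
Δx = v₀t + ½at² = 3.00·14.5 + 0.5·0·14.5² = 43.5 m

Phase 3 (decelerating): v₀ = 3.00 m/s, a = -0.5 m/s².
v² = v₀² + 2aΔx = 3.00² + 2·-0.5·4 = 5.00 → v = 2.24 m/s
t = (v − v₀)/a = (2.24 − 3.00)/-0.5 = 1.53 s
Total distance = 555 + 43.5 + 4.00 = 603 m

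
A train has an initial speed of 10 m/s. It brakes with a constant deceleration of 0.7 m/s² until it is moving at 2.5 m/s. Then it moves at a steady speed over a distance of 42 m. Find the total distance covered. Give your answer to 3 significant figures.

Phase 1 (decelerating): v₀ = 10.0 m/s, a = -0.7 m/s².
v = v₀ + at → t = (2.5 − 10.0) / -0.7 = 10.7 s
v² = v₀² + 2aΔx → Δx = (2.5² − 10.0²)/(2·-0.7) = 67.0 m

Phase 2 (constant speed): v₀ = 2.50 m/s, a = 0 m/s².
Constant speed: t = d/v = 42/2.50 = 16.8 s
Total distance = 67.0 + 42.0 = 109 m

109 m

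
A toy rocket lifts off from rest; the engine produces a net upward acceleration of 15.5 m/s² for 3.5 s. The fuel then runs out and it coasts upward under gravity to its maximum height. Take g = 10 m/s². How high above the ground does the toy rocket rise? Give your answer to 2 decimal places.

242.09 m

Phase 1 (powered ascent): v₀ = 0 m/s, a = 15.5 m/s².
v = v₀ + at = 0 + (15.5)(3.5) = 54.2 m/s
Δx = v₀t + ½at² = 0·3.5 + 0.5·15.5·3.5² = 94.9 m

Phase 2 (coasting upward): v₀ = 54.2 m/s, a = -10 m/s².
v = v₀ + at → t = (0 − 54.2) / -10 = 5.42 s
v² = v₀² + 2aΔx → Δx = (0² − 54.2²)/(2·-10) = 147 m
Maximum height = 94.9 + 147 = 242 m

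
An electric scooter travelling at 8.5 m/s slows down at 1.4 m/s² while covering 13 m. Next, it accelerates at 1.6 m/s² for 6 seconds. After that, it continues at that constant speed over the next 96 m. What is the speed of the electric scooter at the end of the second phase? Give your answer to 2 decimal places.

Phase 1 (decelerating): v₀ = 8.50 m/s, a = -1.4 m/s².
v² = v₀² + 2aΔx = 8.50² + 2·-1.4·13 = 35.9 → v = 5.99 m/s
t = (v − v₀)/a = (5.99 − 8.50)/-1.4 = 1.79 s

Phase 2 (accelerating): v₀ = 5.99 m/s, a = 1.6 m/s².
v = v₀ + at = 5.99 + (1.6)(6) = 15.6 m/s
Δx = v₀t + ½at² = 5.99·6 + 0.5·1.6·6² = 64.7 m
Speed at end of phase 2 = 15.6 m/s

15.59 m/s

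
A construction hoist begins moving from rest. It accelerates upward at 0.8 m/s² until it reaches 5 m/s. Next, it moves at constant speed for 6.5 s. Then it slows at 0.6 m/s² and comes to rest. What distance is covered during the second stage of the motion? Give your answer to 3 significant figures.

Phase 1 (accelerating): v₀ = 0 m/s, a = 0.8 m/s².
v = v₀ + at → t = (5 − 0) / 0.8 = 6.25 s
v² = v₀² + 2aΔx → Δx = (5² − 0²)/(2·0.8) = 15.6 m

Phase 2 (constant speed): v₀ = 5.00 m/s, a = 0 m/s².
v = v₀ + at = 5.00 + (0)(6.5) = 5.00 m/s
Δx = v₀t + ½at² = 5.00·6.5 + 0.5·0·6.5² = 32.5 m
Distance in phase 2 = 32.5 m

32.5 m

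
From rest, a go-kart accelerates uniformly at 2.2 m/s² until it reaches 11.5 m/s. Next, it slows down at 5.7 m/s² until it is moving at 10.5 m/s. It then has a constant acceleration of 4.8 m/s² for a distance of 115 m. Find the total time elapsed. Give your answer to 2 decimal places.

10.47 s

Phase 1 (accelerating): v₀ = 0 m/s, a = 2.2 m/s².
v = v₀ + at → t = (11.5 − 0) / 2.2 = 5.23 s
v² = v₀² + 2aΔx → Δx = (11.5² − 0²)/(2·2.2) = 30.1 m

Phase 2 (decelerating): v₀ = 11.5 m/s, a = -5.7 m/s².
v = v₀ + at → t = (10.5 − 11.5) / -5.7 = 0.175 s
v² = v₀² + 2aΔx → Δx = (10.5² − 11.5²)/(2·-5.7) = 1.93 m

Phase 3 (accelerating): v₀ = 10.5 m/s, a = 4.8 m/s².
v² = v₀² + 2aΔx = 10.5² + 2·4.8·115 = 1210 → v = 34.8 m/s
t = (v − v₀)/a = (34.8 − 10.5)/4.8 = 5.07 s
Total time = 5.23 + 0.175 + 5.07 = 10.5 s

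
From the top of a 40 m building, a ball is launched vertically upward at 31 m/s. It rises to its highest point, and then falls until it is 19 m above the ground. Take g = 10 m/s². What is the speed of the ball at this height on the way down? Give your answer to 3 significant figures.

Phase 1 (rising): v₀ = 31.0 m/s, a = -10 m/s².
v = v₀ + at → t = (0 − 31.0) / -10 = 3.10 s
v² = v₀² + 2aΔx → Δx = (0² − 31.0²)/(2·-10) = 48.0 m

Phase 2 (falling): v₀ = 0 m/s, a = -10 m/s².
Falls 69.0 m from rest: t = √(2·69.0/10) = 3.72 s; v = g·t = 37.2 m/s.
Final speed = 37.2 m/s

37.2 m/s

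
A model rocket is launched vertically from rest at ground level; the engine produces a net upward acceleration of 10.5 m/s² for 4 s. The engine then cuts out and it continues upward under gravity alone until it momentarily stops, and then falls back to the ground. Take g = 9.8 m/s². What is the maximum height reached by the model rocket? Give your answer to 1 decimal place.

174.0 m

Phase 1 (powered ascent): v₀ = 0 m/s, a = 10.5 m/s².
v = v₀ + at = 0 + (10.5)(4) = 42.0 m/s
Δx = v₀t + ½at² = 0·4 + 0.5·10.5·4² = 84.0 m

Phase 2 (coasting upward): v₀ = 42.0 m/s, a = -9.8 m/s².
v = v₀ + at → t = (0 − 42.0) / -9.8 = 4.29 s
v² = v₀² + 2aΔx → Δx = (0² − 42.0²)/(2·-9.8) = 90.0 m
Maximum height = 84.0 + 90.0 = 174 m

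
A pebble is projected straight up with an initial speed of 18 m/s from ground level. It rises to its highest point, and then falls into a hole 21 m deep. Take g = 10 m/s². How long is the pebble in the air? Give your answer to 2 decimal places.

Phase 1 (rising): v₀ = 18.0 m/s, a = -10 m/s².
v = v₀ + at → t = (0 − 18.0) / -10 = 1.80 s
v² = v₀² + 2aΔx → Δx = (0² − 18.0²)/(2·-10) = 16.2 m

Phase 2 (falling): v₀ = 0 m/s, a = -10 m/s².
Falls 37.2 m from rest: t = √(2·37.2/10) = 2.73 s; v = g·t = 27.3 m/s.
Total time = 1.80 + 2.73 = 4.53 s

4.53 s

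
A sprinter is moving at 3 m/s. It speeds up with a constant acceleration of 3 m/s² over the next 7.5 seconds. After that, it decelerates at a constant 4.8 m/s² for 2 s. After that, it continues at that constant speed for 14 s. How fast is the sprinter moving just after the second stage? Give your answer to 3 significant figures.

15.9 m/s

Phase 1 (accelerating): v₀ = 3.00 m/s, a = 3 m/s².
v = v₀ + at = 3.00 + (3)(7.5) = 25.5 m/s
Δx = v₀t + ½at² = 3.00·7.5 + 0.5·3·7.5² = 107 m

Phase 2 (decelerating): v₀ = 25.5 m/s, a = -4.8 m/s².
v = v₀ + at = 25.5 + (-4.8)(2) = 15.9 m/s
Δx = v₀t + ½at² = 25.5·2 + 0.5·-4.8·2² = 41.4 m
Speed at end of phase 2 = 15.9 m/s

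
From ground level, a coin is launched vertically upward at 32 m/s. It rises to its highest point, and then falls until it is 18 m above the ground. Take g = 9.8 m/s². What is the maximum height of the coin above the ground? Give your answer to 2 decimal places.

52.24 m

Phase 1 (rising): v₀ = 32.0 m/s, a = -9.8 m/s².
v = v₀ + at → t = (0 − 32.0) / -9.8 = 3.27 s
v² = v₀² + 2aΔx → Δx = (0² − 32.0²)/(2·-9.8) = 52.2 m
Maximum height = 52.2 m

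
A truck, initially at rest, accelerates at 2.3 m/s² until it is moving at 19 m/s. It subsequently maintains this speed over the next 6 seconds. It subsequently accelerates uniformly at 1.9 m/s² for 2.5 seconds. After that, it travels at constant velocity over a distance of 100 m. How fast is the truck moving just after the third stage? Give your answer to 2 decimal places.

23.75 m/s

Phase 1 (accelerating): v₀ = 0 m/s, a = 2.3 m/s².
v = v₀ + at → t = (19 − 0) / 2.3 = 8.26 s
v² = v₀² + 2aΔx → Δx = (19² − 0²)/(2·2.3) = 78.5 m

Phase 2 (constant speed): v₀ = 19.0 m/s, a = 0 m/s².
v = v₀ + at = 19.0 + (0)(6) = 19.0 m/s
Δx = v₀t + ½at² = 19.0·6 + 0.5·0·6² = 114 m

Phase 3 (accelerating): v₀ = 19.0 m/s, a = 1.9 m/s².
v = v₀ + at = 19.0 + (1.9)(2.5) = 23.8 m/s
Δx = v₀t + ½at² = 19.0·2.5 + 0.5·1.9·2.5² = 53.4 m
Speed at end of phase 3 = 23.8 m/s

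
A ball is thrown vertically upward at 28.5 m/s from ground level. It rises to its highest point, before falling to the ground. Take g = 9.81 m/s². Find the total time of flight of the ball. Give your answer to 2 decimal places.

Phase 1 (rising): v₀ = 28.5 m/s, a = -9.81 m/s².
v = v₀ + at → t = (0 − 28.5) / -9.81 = 2.91 s
v² = v₀² + 2aΔx → Δx = (0² − 28.5²)/(2·-9.81) = 41.4 m

Phase 2 (falling): v₀ = 0 m/s, a = -9.81 m/s².
Falls 41.4 m from rest: t = √(2·41.4/9.81) = 2.91 s; v = g·t = 28.5 m/s.
Total time = 2.91 + 2.91 = 5.81 s

5.81 s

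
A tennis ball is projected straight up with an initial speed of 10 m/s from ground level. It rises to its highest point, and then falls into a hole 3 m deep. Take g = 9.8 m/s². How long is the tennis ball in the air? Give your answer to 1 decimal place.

2.3 s

Phase 1 (rising): v₀ = 10.0 m/s, a = -9.8 m/s².
v = v₀ + at → t = (0 − 10.0) / -9.8 = 1.02 s
v² = v₀² + 2aΔx → Δx = (0² − 10.0²)/(2·-9.8) = 5.10 m

Phase 2 (falling): v₀ = 0 m/s, a = -9.8 m/s².
Falls 8.10 m from rest: t = √(2·8.10/9.8) = 1.29 s; v = g·t = 12.6 m/s.
Total time = 1.02 + 1.29 = 2.31 s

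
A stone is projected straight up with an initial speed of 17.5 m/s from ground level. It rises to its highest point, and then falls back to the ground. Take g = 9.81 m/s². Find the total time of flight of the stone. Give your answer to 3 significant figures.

3.57 s

Phase 1 (rising): v₀ = 17.5 m/s, a = -9.81 m/s².
v = v₀ + at → t = (0 − 17.5) / -9.81 = 1.78 s
v² = v₀² + 2aΔx → Δx = (0² − 17.5²)/(2·-9.81) = 15.6 m

Phase 2 (falling): v₀ = 0 m/s, a = -9.81 m/s².
Falls 15.6 m from rest: t = √(2·15.6/9.81) = 1.78 s; v = g·t = 17.5 m/s.
Total time = 1.78 + 1.78 = 3.57 s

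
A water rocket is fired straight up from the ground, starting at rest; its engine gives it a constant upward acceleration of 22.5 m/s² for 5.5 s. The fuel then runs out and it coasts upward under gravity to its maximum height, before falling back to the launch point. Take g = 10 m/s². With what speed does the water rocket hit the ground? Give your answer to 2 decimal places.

148.73 m/s

Phase 1 (powered ascent): v₀ = 0 m/s, a = 22.5 m/s².
v = v₀ + at = 0 + (22.5)(5.5) = 124 m/s
Δx = v₀t + ½at² = 0·5.5 + 0.5·22.5·5.5² = 340 m

Phase 2 (coasting upward): v₀ = 124 m/s, a = -10 m/s².
v = v₀ + at → t = (0 − 124) / -10 = 12.4 s
v² = v₀² + 2aΔx → Δx = (0² − 124²)/(2·-10) = 766 m

Phase 3 (free fall): v₀ = 0 m/s, a = -10 m/s².
Falls 1110 m from rest: t = √(2·1110/10) = 14.9 s; v = g·t = 149 m/s.
Impact speed = 149 m/s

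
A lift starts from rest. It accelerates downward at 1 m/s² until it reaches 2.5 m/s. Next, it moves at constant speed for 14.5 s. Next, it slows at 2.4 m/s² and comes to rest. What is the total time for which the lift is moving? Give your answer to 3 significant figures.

Phase 1 (accelerating): v₀ = 0 m/s, a = 1 m/s².
v = v₀ + at → t = (2.5 − 0) / 1 = 2.50 s
v² = v₀² + 2aΔx → Δx = (2.5² − 0²)/(2·1) = 3.12 m

Phase 2 (constant speed): v₀ = 2.50 m/s, a = 0 m/s².
v = v₀ + at = 2.50 + (0)(14.5) = 2.50 m/s
Δx = v₀t + ½at² = 2.50·14.5 + 0.5·0·14.5² = 36.2 m

Phase 3 (decelerating): v₀ = 2.50 m/s, a = -2.4 m/s².
v = v₀ + at → t = (0 − 2.50) / -2.4 = 1.04 s
v² = v₀² + 2aΔx → Δx = (0² − 2.50²)/(2·-2.4) = 1.30 m
Total time = 2.50 + 14.5 + 1.04 = 18.0 s

18.0 s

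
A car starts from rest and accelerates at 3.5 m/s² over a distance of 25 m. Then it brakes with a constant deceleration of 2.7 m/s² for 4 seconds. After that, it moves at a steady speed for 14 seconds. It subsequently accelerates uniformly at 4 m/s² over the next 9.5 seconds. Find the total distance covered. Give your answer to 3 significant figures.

Phase 1 (accelerating): v₀ = 0 m/s, a = 3.5 m/s².
v² = v₀² + 2aΔx = 0² + 2·3.5·25 = 175 → v = 13.2 m/s
t = (v − v₀)/a = (13.2 − 0)/3.5 = 3.78 s

Phase 2 (decelerating): v₀ = 13.2 m/s, a = -2.7 m/s².
v = v₀ + at = 13.2 + (-2.7)(4) = 2.43 m/s
Δx = v₀t + ½at² = 13.2·4 + 0.5·-2.7·4² = 31.3 m

Phase 3 (constant speed): v₀ = 2.43 m/s, a = 0 m/s².
v = v₀ + at = 2.43 + (0)(14) = 2.43 m/s
Δx = v₀t + ½at² = 2.43·14 + 0.5·0·14² = 34.0 m

Phase 4 (accelerating): v₀ = 2.43 m/s, a = 4 m/s².
v = v₀ + at = 2.43 + (4)(9.5) = 40.4 m/s
Δx = v₀t + ½at² = 2.43·9.5 + 0.5·4·9.5² = 204 m
Total distance = 25.0 + 31.3 + 34.0 + 204 = 294 m

294 m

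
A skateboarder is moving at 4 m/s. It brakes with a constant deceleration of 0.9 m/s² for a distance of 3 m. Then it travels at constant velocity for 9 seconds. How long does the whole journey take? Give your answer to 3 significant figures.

9.83 s

Phase 1 (decelerating): v₀ = 4.00 m/s, a = -0.9 m/s².
v² = v₀² + 2aΔx = 4.00² + 2·-0.9·3 = 10.6 → v = 3.26 m/s
t = (v − v₀)/a = (3.26 − 4.00)/-0.9 = 0.827 s

Phase 2 (constant speed): v₀ = 3.26 m/s, a = 0 m/s².
v = v₀ + at = 3.26 + (0)(9) = 3.26 m/s
Δx = v₀t + ½at² = 3.26·9 + 0.5·0·9² = 29.3 m
Total time = 0.827 + 9.00 = 9.83 s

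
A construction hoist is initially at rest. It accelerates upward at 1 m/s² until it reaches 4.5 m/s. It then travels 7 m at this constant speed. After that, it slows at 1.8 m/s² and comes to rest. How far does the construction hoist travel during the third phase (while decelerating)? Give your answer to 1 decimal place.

5.6 m

Phase 1 (accelerating): v₀ = 0 m/s, a = 1 m/s².
v = v₀ + at → t = (4.5 − 0) / 1 = 4.50 s
v² = v₀² + 2aΔx → Δx = (4.5² − 0²)/(2·1) = 10.1 m

Phase 2 (constant speed): v₀ = 4.50 m/s, a = 0 m/s².
Constant speed: t = d/v = 7/4.50 = 1.56 s

Phase 3 (decelerating): v₀ = 4.50 m/s, a = -1.8 m/s².
v = v₀ + at → t = (0 − 4.50) / -1.8 = 2.50 s
v² = v₀² + 2aΔx → Δx = (0² − 4.50²)/(2·-1.8) = 5.62 m
Distance in phase 3 = 5.62 m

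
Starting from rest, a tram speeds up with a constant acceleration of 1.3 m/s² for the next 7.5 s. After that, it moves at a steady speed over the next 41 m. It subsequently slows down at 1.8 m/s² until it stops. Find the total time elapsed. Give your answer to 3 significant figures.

Phase 1 (accelerating): v₀ = 0 m/s, a = 1.3 m/s².
v = v₀ + at = 0 + (1.3)(7.5) = 9.75 m/s
Δx = v₀t + ½at² = 0·7.5 + 0.5·1.3·7.5² = 36.6 m

Phase 2 (constant speed): v₀ = 9.75 m/s, a = 0 m/s².
Constant speed: t = d/v = 41/9.75 = 4.21 s

Phase 3 (decelerating): v₀ = 9.75 m/s, a = -1.8 m/s².
v = v₀ + at → t = (0 − 9.75) / -1.8 = 5.42 s
v² = v₀² + 2aΔx → Δx = (0² − 9.75²)/(2·-1.8) = 26.4 m
Total time = 7.50 + 4.21 + 5.42 = 17.1 s

17.1 s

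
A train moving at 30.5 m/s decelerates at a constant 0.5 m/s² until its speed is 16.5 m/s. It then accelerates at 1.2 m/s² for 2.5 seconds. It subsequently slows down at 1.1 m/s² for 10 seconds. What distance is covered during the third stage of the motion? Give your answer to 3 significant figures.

Phase 1 (decelerating): v₀ = 30.5 m/s, a = -0.5 m/s².
v = v₀ + at → t = (16.5 − 30.5) / -0.5 = 28.0 s
v² = v₀² + 2aΔx → Δx = (16.5² − 30.5²)/(2·-0.5) = 658 m

Phase 2 (accelerating): v₀ = 16.5 m/s, a = 1.2 m/s².
v = v₀ + at = 16.5 + (1.2)(2.5) = 19.5 m/s
Δx = v₀t + ½at² = 16.5·2.5 + 0.5·1.2·2.5² = 45.0 m

Phase 3 (decelerating): v₀ = 19.5 m/s, a = -1.1 m/s².
v = v₀ + at = 19.5 + (-1.1)(10) = 8.50 m/s
Δx = v₀t + ½at² = 19.5·10 + 0.5·-1.1·10² = 140 m
Distance in phase 3 = 140 m

140 m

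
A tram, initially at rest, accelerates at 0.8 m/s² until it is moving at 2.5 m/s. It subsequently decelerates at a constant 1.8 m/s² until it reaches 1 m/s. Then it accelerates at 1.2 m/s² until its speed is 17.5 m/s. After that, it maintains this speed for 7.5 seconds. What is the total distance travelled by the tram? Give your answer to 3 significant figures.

264 m

Phase 1 (accelerating): v₀ = 0 m/s, a = 0.8 m/s².
v = v₀ + at → t = (2.5 − 0) / 0.8 = 3.12 s
v² = v₀² + 2aΔx → Δx = (2.5² − 0²)/(2·0.8) = 3.91 m

Phase 2 (decelerating): v₀ = 2.50 m/s, a = -1.8 m/s².
v = v₀ + at → t = (1 − 2.50) / -1.8 = 0.833 s
v² = v₀² + 2aΔx → Δx = (1² − 2.50²)/(2·-1.8) = 1.46 m

Phase 3 (accelerating): v₀ = 1.00 m/s, a = 1.2 m/s².
v = v₀ + at → t = (17.5 − 1.00) / 1.2 = 13.8 s
v² = v₀² + 2aΔx → Δx = (17.5² − 1.00²)/(2·1.2) = 127 m

Phase 4 (constant speed): v₀ = 17.5 m/s, a = 0 m/s².
v = v₀ + at = 17.5 + (0)(7.5) = 17.5 m/s
Δx = v₀t + ½at² = 17.5·7.5 + 0.5·0·7.5² = 131 m
Total distance = 3.91 + 1.46 + 127 + 131 = 264 m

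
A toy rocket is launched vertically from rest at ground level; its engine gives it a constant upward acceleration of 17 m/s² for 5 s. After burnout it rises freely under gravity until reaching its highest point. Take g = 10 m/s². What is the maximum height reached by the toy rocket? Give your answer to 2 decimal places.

Phase 1 (powered ascent): v₀ = 0 m/s, a = 17 m/s².
v = v₀ + at = 0 + (17)(5) = 85.0 m/s
Δx = v₀t + ½at² = 0·5 + 0.5·17·5² = 212 m

Phase 2 (coasting upward): v₀ = 85.0 m/s, a = -10 m/s².
v = v₀ + at → t = (0 − 85.0) / -10 = 8.50 s
v² = v₀² + 2aΔx → Δx = (0² − 85.0²)/(2·-10) = 361 m
Maximum height = 212 + 361 = 574 m

573.75 m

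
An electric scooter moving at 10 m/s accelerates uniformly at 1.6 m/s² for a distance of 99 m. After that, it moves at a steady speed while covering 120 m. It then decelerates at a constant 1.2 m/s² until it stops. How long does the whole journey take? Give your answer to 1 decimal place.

Phase 1 (accelerating): v₀ = 10.0 m/s, a = 1.6 m/s².
v² = v₀² + 2aΔx = 10.0² + 2·1.6·99 = 417 → v = 20.4 m/s
t = (v − v₀)/a = (20.4 − 10.0)/1.6 = 6.51 s

Phase 2 (constant speed): v₀ = 20.4 m/s, a = 0 m/s².
Constant speed: t = d/v = 120/20.4 = 5.88 s

Phase 3 (decelerating): v₀ = 20.4 m/s, a = -1.2 m/s².
v = v₀ + at → t = (0 − 20.4) / -1.2 = 17.0 s
v² = v₀² + 2aΔx → Δx = (0² − 20.4²)/(2·-1.2) = 174 m
Total time = 6.51 + 5.88 + 17.0 = 29.4 s

29.4 s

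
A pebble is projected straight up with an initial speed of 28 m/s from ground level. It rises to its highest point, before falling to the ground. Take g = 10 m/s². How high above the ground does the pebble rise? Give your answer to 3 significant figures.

Phase 1 (rising): v₀ = 28.0 m/s, a = -10 m/s².
v = v₀ + at → t = (0 − 28.0) / -10 = 2.80 s
v² = v₀² + 2aΔx → Δx = (0² − 28.0²)/(2·-10) = 39.2 m
Maximum height = 39.2 m

39.2 m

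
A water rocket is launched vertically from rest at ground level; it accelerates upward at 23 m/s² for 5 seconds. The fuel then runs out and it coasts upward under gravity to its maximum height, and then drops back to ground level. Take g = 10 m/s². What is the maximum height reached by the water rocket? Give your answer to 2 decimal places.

Phase 1 (powered ascent): v₀ = 0 m/s, a = 23 m/s².
v = v₀ + at = 0 + (23)(5) = 115 m/s
Δx = v₀t + ½at² = 0·5 + 0.5·23·5² = 288 m

Phase 2 (coasting upward): v₀ = 115 m/s, a = -10 m/s².
v = v₀ + at → t = (0 − 115) / -10 = 11.5 s
v² = v₀² + 2aΔx → Δx = (0² − 115²)/(2·-10) = 661 m
Maximum height = 288 + 661 = 949 m

948.75 m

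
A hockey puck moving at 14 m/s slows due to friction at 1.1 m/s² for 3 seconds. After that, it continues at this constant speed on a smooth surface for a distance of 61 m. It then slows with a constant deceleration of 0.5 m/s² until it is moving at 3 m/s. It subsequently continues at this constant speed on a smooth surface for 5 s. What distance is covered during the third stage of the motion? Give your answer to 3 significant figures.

105 m

Phase 1 (decelerating): v₀ = 14.0 m/s, a = -1.1 m/s².
v = v₀ + at = 14.0 + (-1.1)(3) = 10.7 m/s
Δx = v₀t + ½at² = 14.0·3 + 0.5·-1.1·3² = 37.0 m

Phase 2 (constant speed): v₀ = 10.7 m/s, a = 0 m/s².
Constant speed: t = d/v = 61/10.7 = 5.70 s

Phase 3 (decelerating): v₀ = 10.7 m/s, a = -0.5 m/s².
v = v₀ + at → t = (3 − 10.7) / -0.5 = 15.4 s
v² = v₀² + 2aΔx → Δx = (3² − 10.7²)/(2·-0.5) = 105 m
Distance in phase 3 = 105 m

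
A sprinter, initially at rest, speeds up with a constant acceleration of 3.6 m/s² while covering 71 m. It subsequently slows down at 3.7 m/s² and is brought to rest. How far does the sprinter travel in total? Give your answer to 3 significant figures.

140 m

Phase 1 (accelerating): v₀ = 0 m/s, a = 3.6 m/s².
v² = v₀² + 2aΔx = 0² + 2·3.6·71 = 511 → v = 22.6 m/s
t = (v − v₀)/a = (22.6 − 0)/3.6 = 6.28 s

Phase 2 (decelerating): v₀ = 22.6 m/s, a = -3.7 m/s².
v = v₀ + at → t = (0 − 22.6) / -3.7 = 6.11 s
v² = v₀² + 2aΔx → Δx = (0² − 22.6²)/(2·-3.7) = 69.1 m
Total distance = 71.0 + 69.1 = 140 m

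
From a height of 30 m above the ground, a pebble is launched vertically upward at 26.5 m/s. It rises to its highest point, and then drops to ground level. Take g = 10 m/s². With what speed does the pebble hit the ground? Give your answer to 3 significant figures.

Phase 1 (rising): v₀ = 26.5 m/s, a = -10 m/s².
v = v₀ + at → t = (0 − 26.5) / -10 = 2.65 s
v² = v₀² + 2aΔx → Δx = (0² − 26.5²)/(2·-10) = 35.1 m

Phase 2 (falling): v₀ = 0 m/s, a = -10 m/s².
Falls 65.1 m from rest: t = √(2·65.1/10) = 3.61 s; v = g·t = 36.1 m/s.
Final speed = 36.1 m/s

36.1 m/s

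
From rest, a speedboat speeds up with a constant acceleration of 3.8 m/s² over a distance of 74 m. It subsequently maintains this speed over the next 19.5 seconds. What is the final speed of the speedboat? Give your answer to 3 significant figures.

Phase 1 (accelerating): v₀ = 0 m/s, a = 3.8 m/s².
v² = v₀² + 2aΔx = 0² + 2·3.8·74 = 562 → v = 23.7 m/s
t = (v − v₀)/a = (23.7 − 0)/3.8 = 6.24 s

Phase 2 (constant speed): v₀ = 23.7 m/s, a = 0 m/s².
v = v₀ + at = 23.7 + (0)(19.5) = 23.7 m/s
Δx = v₀t + ½at² = 23.7·19.5 + 0.5·0·19.5² = 462 m
Final speed = 23.7 m/s

23.7 m/s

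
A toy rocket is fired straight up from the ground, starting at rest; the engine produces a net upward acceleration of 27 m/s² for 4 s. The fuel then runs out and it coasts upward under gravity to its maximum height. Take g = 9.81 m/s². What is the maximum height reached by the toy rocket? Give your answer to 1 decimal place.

810.5 m

Phase 1 (powered ascent): v₀ = 0 m/s, a = 27 m/s².
v = v₀ + at = 0 + (27)(4) = 108 m/s
Δx = v₀t + ½at² = 0·4 + 0.5·27·4² = 216 m

Phase 2 (coasting upward): v₀ = 108 m/s, a = -9.81 m/s².
v = v₀ + at → t = (0 − 108) / -9.81 = 11.0 s
v² = v₀² + 2aΔx → Δx = (0² − 108²)/(2·-9.81) = 594 m
Maximum height = 216 + 594 = 810 m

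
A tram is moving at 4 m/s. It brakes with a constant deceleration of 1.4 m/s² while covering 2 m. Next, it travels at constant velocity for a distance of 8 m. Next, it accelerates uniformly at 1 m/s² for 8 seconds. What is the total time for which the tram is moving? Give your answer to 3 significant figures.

Phase 1 (decelerating): v₀ = 4.00 m/s, a = -1.4 m/s².
v² = v₀² + 2aΔx = 4.00² + 2·-1.4·2 = 10.4 → v = 3.22 m/s
t = (v − v₀)/a = (3.22 − 4.00)/-1.4 = 0.554 s

Phase 2 (constant speed): v₀ = 3.22 m/s, a = 0 m/s².
Constant speed: t = d/v = 8/3.22 = 2.48 s

Phase 3 (accelerating): v₀ = 3.22 m/s, a = 1 m/s².
v = v₀ + at = 3.22 + (1)(8) = 11.2 m/s
Δx = v₀t + ½at² = 3.22·8 + 0.5·1·8² = 57.8 m
Total time = 0.554 + 2.48 + 8.00 = 11.0 s

11.0 s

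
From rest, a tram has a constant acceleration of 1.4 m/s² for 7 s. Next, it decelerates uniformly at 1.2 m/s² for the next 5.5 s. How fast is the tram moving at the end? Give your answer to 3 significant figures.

Phase 1 (accelerating): v₀ = 0 m/s, a = 1.4 m/s².
v = v₀ + at = 0 + (1.4)(7) = 9.80 m/s
Δx = v₀t + ½at² = 0·7 + 0.5·1.4·7² = 34.3 m

Phase 2 (decelerating): v₀ = 9.80 m/s, a = -1.2 m/s².
v = v₀ + at = 9.80 + (-1.2)(5.5) = 3.20 m/s
Δx = v₀t + ½at² = 9.80·5.5 + 0.5·-1.2·5.5² = 35.7 m
Final speed = 3.20 m/s

3.20 m/s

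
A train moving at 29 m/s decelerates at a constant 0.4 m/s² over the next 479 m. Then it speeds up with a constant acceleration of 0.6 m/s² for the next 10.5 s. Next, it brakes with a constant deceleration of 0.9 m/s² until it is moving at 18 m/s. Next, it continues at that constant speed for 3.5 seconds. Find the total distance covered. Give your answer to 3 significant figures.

1050 m

Phase 1 (decelerating): v₀ = 29.0 m/s, a = -0.4 m/s².
v² = v₀² + 2aΔx = 29.0² + 2·-0.4·479 = 458 → v = 21.4 m/s
t = (v − v₀)/a = (21.4 − 29.0)/-0.4 = 19.0 s

Phase 2 (accelerating): v₀ = 21.4 m/s, a = 0.6 m/s².
v = v₀ + at = 21.4 + (0.6)(10.5) = 27.7 m/s
Δx = v₀t + ½at² = 21.4·10.5 + 0.5·0.6·10.5² = 258 m

Phase 3 (decelerating): v₀ = 27.7 m/s, a = -0.9 m/s².
v = v₀ + at → t = (18 − 27.7) / -0.9 = 10.8 s
v² = v₀² + 2aΔx → Δx = (18² − 27.7²)/(2·-0.9) = 246 m

Phase 4 (constant speed): v₀ = 18.0 m/s, a = 0 m/s².
v = v₀ + at = 18.0 + (0)(3.5) = 18.0 m/s
Δx = v₀t + ½at² = 18.0·3.5 + 0.5·0·3.5² = 63.0 m
Total distance = 479 + 258 + 246 + 63.0 = 1050 m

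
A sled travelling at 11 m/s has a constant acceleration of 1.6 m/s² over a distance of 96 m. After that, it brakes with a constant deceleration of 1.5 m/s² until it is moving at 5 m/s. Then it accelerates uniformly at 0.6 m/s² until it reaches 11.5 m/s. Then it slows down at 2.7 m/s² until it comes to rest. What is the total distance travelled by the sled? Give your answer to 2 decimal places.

344.27 m

Phase 1 (accelerating): v₀ = 11.0 m/s, a = 1.6 m/s².
v² = v₀² + 2aΔx = 11.0² + 2·1.6·96 = 428 → v = 20.7 m/s
t = (v − v₀)/a = (20.7 − 11.0)/1.6 = 6.06 s

Phase 2 (decelerating): v₀ = 20.7 m/s, a = -1.5 m/s².
v = v₀ + at → t = (5 − 20.7) / -1.5 = 10.5 s
v² = v₀² + 2aΔx → Δx = (5² − 20.7²)/(2·-1.5) = 134 m

Phase 3 (accelerating): v₀ = 5.00 m/s, a = 0.6 m/s².
v = v₀ + at → t = (11.5 − 5.00) / 0.6 = 10.8 s
v² = v₀² + 2aΔx → Δx = (11.5² − 5.00²)/(2·0.6) = 89.4 m

Phase 4 (decelerating): v₀ = 11.5 m/s, a = -2.7 m/s².
v = v₀ + at → t = (0 − 11.5) / -2.7 = 4.26 s
v² = v₀² + 2aΔx → Δx = (0² − 11.5²)/(2·-2.7) = 24.5 m
Total distance = 96.0 + 134 + 89.4 + 24.5 = 344 m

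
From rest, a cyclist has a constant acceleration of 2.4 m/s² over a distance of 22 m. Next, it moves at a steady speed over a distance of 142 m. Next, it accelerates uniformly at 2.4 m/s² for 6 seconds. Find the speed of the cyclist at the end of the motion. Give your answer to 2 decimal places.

Phase 1 (accelerating): v₀ = 0 m/s, a = 2.4 m/s².
v² = v₀² + 2aΔx = 0² + 2·2.4·22 = 106 → v = 10.3 m/s
t = (v − v₀)/a = (10.3 − 0)/2.4 = 4.28 s

Phase 2 (constant speed): v₀ = 10.3 m/s, a = 0 m/s².
Constant speed: t = d/v = 142/10.3 = 13.8 s

Phase 3 (accelerating): v₀ = 10.3 m/s, a = 2.4 m/s².
v = v₀ + at = 10.3 + (2.4)(6) = 24.7 m/s
Δx = v₀t + ½at² = 10.3·6 + 0.5·2.4·6² = 105 m
Final speed = 24.7 m/s

24.68 m/s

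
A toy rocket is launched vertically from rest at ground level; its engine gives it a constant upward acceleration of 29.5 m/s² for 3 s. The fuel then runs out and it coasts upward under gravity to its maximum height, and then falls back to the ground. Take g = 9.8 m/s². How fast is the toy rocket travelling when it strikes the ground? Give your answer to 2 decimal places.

Phase 1 (powered ascent): v₀ = 0 m/s, a = 29.5 m/s².
v = v₀ + at = 0 + (29.5)(3) = 88.5 m/s
Δx = v₀t + ½at² = 0·3 + 0.5·29.5·3² = 133 m

Phase 2 (coasting upward): v₀ = 88.5 m/s, a = -9.8 m/s².
v = v₀ + at → t = (0 − 88.5) / -9.8 = 9.03 s
v² = v₀² + 2aΔx → Δx = (0² − 88.5²)/(2·-9.8) = 400 m

Phase 3 (free fall): v₀ = 0 m/s, a = -9.8 m/s².
Falls 532 m from rest: t = √(2·532/9.8) = 10.4 s; v = g·t = 102 m/s.
Impact speed = 102 m/s

102.15 m/s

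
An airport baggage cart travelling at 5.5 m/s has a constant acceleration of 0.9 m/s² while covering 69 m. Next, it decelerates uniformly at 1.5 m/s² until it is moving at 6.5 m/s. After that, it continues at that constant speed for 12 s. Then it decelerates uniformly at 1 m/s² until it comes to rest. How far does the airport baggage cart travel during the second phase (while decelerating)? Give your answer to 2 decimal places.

37.40 m

Phase 1 (accelerating): v₀ = 5.50 m/s, a = 0.9 m/s².
v² = v₀² + 2aΔx = 5.50² + 2·0.9·69 = 154 → v = 12.4 m/s
t = (v − v₀)/a = (12.4 − 5.50)/0.9 = 7.70 s

Phase 2 (decelerating): v₀ = 12.4 m/s, a = -1.5 m/s².
v = v₀ + at → t = (6.5 − 12.4) / -1.5 = 3.95 s
v² = v₀² + 2aΔx → Δx = (6.5² − 12.4²)/(2·-1.5) = 37.4 m
Distance in phase 2 = 37.4 m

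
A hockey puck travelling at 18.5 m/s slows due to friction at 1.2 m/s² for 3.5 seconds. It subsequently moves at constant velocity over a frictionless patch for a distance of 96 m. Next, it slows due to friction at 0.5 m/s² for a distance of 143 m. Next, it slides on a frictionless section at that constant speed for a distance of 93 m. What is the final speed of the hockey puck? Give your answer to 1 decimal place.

Phase 1 (decelerating): v₀ = 18.5 m/s, a = -1.2 m/s².
v = v₀ + at = 18.5 + (-1.2)(3.5) = 14.3 m/s
Δx = v₀t + ½at² = 18.5·3.5 + 0.5·-1.2·3.5² = 57.4 m

Phase 2 (constant speed): v₀ = 14.3 m/s, a = 0 m/s².
Constant speed: t = d/v = 96/14.3 = 6.71 s

Phase 3 (decelerating): v₀ = 14.3 m/s, a = -0.5 m/s².
v² = v₀² + 2aΔx = 14.3² + 2·-0.5·143 = 61.5 → v = 7.84 m/s
t = (v − v₀)/a = (7.84 − 14.3)/-0.5 = 12.9 s

Phase 4 (constant speed): v₀ = 7.84 m/s, a = 0 m/s².
Constant speed: t = d/v = 93/7.84 = 11.9 s
Final speed = 7.84 m/s

7.8 m/s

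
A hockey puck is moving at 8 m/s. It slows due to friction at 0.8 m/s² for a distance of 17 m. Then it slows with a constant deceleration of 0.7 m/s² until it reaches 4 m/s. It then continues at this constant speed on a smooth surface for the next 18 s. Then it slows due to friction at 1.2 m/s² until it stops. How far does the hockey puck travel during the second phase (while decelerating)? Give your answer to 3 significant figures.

Phase 1 (decelerating): v₀ = 8.00 m/s, a = -0.8 m/s².
v² = v₀² + 2aΔx = 8.00² + 2·-0.8·17 = 36.8 → v = 6.07 m/s
t = (v − v₀)/a = (6.07 − 8.00)/-0.8 = 2.42 s

Phase 2 (decelerating): v₀ = 6.07 m/s, a = -0.7 m/s².
v = v₀ + at → t = (4 − 6.07) / -0.7 = 2.95 s
v² = v₀² + 2aΔx → Δx = (4² − 6.07²)/(2·-0.7) = 14.9 m
Distance in phase 2 = 14.9 m

14.9 m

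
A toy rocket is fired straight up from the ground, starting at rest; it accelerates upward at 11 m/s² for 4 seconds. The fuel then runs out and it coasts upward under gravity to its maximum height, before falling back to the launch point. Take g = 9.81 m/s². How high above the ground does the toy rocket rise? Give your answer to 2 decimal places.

Phase 1 (powered ascent): v₀ = 0 m/s, a = 11 m/s².
v = v₀ + at = 0 + (11)(4) = 44.0 m/s
Δx = v₀t + ½at² = 0·4 + 0.5·11·4² = 88.0 m

Phase 2 (coasting upward): v₀ = 44.0 m/s, a = -9.81 m/s².
v = v₀ + at → t = (0 − 44.0) / -9.81 = 4.49 s
v² = v₀² + 2aΔx → Δx = (0² − 44.0²)/(2·-9.81) = 98.7 m
Maximum height = 88.0 + 98.7 = 187 m

186.67 m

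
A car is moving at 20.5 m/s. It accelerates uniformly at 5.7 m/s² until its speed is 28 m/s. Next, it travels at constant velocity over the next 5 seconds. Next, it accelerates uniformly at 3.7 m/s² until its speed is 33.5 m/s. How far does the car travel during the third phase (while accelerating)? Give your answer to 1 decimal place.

45.7 m

Phase 1 (accelerating): v₀ = 20.5 m/s, a = 5.7 m/s².
v = v₀ + at → t = (28 − 20.5) / 5.7 = 1.32 s
v² = v₀² + 2aΔx → Δx = (28² − 20.5²)/(2·5.7) = 31.9 m

Phase 2 (constant speed): v₀ = 28.0 m/s, a = 0 m/s².
v = v₀ + at = 28.0 + (0)(5) = 28.0 m/s
Δx = v₀t + ½at² = 28.0·5 + 0.5·0·5² = 140 m

Phase 3 (accelerating): v₀ = 28.0 m/s, a = 3.7 m/s².
v = v₀ + at → t = (33.5 − 28.0) / 3.7 = 1.49 s
v² = v₀² + 2aΔx → Δx = (33.5² − 28.0²)/(2·3.7) = 45.7 m
Distance in phase 3 = 45.7 m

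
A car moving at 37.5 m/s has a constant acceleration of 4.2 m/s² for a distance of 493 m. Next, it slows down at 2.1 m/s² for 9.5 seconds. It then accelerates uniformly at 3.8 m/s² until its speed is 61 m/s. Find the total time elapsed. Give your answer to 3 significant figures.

Phase 1 (accelerating): v₀ = 37.5 m/s, a = 4.2 m/s².
v² = v₀² + 2aΔx = 37.5² + 2·4.2·493 = 5550 → v = 74.5 m/s
t = (v − v₀)/a = (74.5 − 37.5)/4.2 = 8.81 s

Phase 2 (decelerating): v₀ = 74.5 m/s, a = -2.1 m/s².
v = v₀ + at = 74.5 + (-2.1)(9.5) = 54.5 m/s
Δx = v₀t + ½at² = 74.5·9.5 + 0.5·-2.1·9.5² = 613 m

Phase 3 (accelerating): v₀ = 54.5 m/s, a = 3.8 m/s².
v = v₀ + at → t = (61 − 54.5) / 3.8 = 1.70 s
v² = v₀² + 2aΔx → Δx = (61² − 54.5²)/(2·3.8) = 98.3 m
Total time = 8.81 + 9.50 + 1.70 = 20.0 s

20.0 s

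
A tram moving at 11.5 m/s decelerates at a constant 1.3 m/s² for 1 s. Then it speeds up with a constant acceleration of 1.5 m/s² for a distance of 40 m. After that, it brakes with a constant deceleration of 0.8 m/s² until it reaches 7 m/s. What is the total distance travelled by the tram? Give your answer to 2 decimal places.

160.25 m

Phase 1 (decelerating): v₀ = 11.5 m/s, a = -1.3 m/s².
v = v₀ + at = 11.5 + (-1.3)(1) = 10.2 m/s
Δx = v₀t + ½at² = 11.5·1 + 0.5·-1.3·1² = 10.8 m

Phase 2 (accelerating): v₀ = 10.2 m/s, a = 1.5 m/s².
v² = v₀² + 2aΔx = 10.2² + 2·1.5·40 = 224 → v = 15.0 m/s
t = (v − v₀)/a = (15.0 − 10.2)/1.5 = 3.18 s

Phase 3 (decelerating): v₀ = 15.0 m/s, a = -0.8 m/s².
v = v₀ + at → t = (7 − 15.0) / -0.8 = 9.96 s
v² = v₀² + 2aΔx → Δx = (7² − 15.0²)/(2·-0.8) = 109 m
Total distance = 10.8 + 40.0 + 109 = 160 m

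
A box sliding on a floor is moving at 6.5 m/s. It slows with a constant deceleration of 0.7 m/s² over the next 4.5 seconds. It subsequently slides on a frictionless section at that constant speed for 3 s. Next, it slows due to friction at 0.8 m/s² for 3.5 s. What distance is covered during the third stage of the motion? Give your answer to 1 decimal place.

6.8 m

Phase 1 (decelerating): v₀ = 6.50 m/s, a = -0.7 m/s².
v = v₀ + at = 6.50 + (-0.7)(4.5) = 3.35 m/s
Δx = v₀t + ½at² = 6.50·4.5 + 0.5·-0.7·4.5² = 22.2 m

Phase 2 (constant speed): v₀ = 3.35 m/s, a = 0 m/s².
v = v₀ + at = 3.35 + (0)(3) = 3.35 m/s
Δx = v₀t + ½at² = 3.35·3 + 0.5·0·3² = 10.1 m

Phase 3 (decelerating): v₀ = 3.35 m/s, a = -0.8 m/s².
v = v₀ + at = 3.35 + (-0.8)(3.5) = 0.550 m/s
Δx = v₀t + ½at² = 3.35·3.5 + 0.5·-0.8·3.5² = 6.82 m
Distance in phase 3 = 6.82 m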